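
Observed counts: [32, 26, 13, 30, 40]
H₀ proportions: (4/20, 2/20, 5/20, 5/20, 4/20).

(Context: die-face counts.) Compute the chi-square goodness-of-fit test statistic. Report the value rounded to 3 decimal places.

test statistic = 30.319

n = 141; E_i = n·p_i = [28.20, 14.10, 35.25, 35.25, 28.20]
χ² = (32−28.20)²/28.20 + (26−14.10)²/14.10 + (13−35.25)²/35.25 + (30−35.25)²/35.25 + (40−28.20)²/28.20 = 30.3191
df = 4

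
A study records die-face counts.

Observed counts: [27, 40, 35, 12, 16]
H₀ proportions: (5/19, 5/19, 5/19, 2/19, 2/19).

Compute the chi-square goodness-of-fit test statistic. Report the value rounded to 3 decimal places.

test statistic = 3.117

n = 130; E_i = n·p_i = [34.21, 34.21, 34.21, 13.68, 13.68]
χ² = (27−34.21)²/34.21 + (40−34.21)²/34.21 + (35−34.21)²/34.21 + (12−13.68)²/13.68 + (16−13.68)²/13.68 = 3.1169
df = 4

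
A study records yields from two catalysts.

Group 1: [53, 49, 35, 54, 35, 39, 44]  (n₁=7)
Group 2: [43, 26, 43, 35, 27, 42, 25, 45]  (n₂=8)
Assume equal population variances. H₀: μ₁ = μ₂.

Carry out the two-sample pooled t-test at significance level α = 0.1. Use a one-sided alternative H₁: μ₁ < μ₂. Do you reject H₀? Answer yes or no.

reject H₀: no

x̄₁=44.143, s₁=8.092, n₁=7
x̄₂=35.750, s₂=8.598, n₂=8
s_p² = [6·8.092² + 7·8.598²]/13 = 70.0275
SE = √(s_p²·(1/7+1/8)) = 4.3310
t = (44.143−35.750)/4.3310 = 1.9379
df = 13
p-value (one-sided, H₁ less) = 0.96267
At α=0.1: p ≥ α → fail to reject H₀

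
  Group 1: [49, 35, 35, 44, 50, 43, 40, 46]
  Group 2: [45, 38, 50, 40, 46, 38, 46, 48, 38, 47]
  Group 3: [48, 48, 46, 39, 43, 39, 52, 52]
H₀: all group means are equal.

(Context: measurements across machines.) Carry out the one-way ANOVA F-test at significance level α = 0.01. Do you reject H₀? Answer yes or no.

reject H₀: no

Group means [42.75, 43.60, 45.88], grand mean 44.038
SSB = Σnᵢ(x̄ᵢ−x̄)² = 42.187; SSW = ΣΣ(x−x̄ᵢ)² = 610.775
MSB = 42.187/2 = 21.0933; MSW = 610.775/23 = 26.5554
F = MSB/MSW = 0.7943
df = (2, 23)
p-value (upper-tail) = 0.46390
At α=0.01: p ≥ α → fail to reject H₀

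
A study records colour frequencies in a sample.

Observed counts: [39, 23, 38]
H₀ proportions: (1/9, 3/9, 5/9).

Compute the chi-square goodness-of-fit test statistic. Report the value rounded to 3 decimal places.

test statistic = 78.752

n = 100; E_i = n·p_i = [11.11, 33.33, 55.56]
χ² = (39−11.11)²/11.11 + (23−33.33)²/33.33 + (38−55.56)²/55.56 = 78.7520
df = 2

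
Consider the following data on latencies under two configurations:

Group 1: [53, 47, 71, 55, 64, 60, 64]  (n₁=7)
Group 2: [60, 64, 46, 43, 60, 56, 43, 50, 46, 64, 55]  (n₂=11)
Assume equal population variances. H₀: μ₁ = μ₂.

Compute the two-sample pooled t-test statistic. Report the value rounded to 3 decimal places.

x̄₁=59.143, s₁=8.071, n₁=7
x̄₂=53.364, s₂=8.115, n₂=11
s_p² = [6·8.071² + 10·8.115²]/16 = 65.5877
SE = √(s_p²·(1/7+1/11)) = 3.9156
t = (59.143−53.364)/3.9156 = 1.4759
df = 16

test statistic = 1.476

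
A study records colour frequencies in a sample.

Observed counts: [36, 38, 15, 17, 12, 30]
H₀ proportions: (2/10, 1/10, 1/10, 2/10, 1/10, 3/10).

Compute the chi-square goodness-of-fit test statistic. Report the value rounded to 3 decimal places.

n = 148; E_i = n·p_i = [29.60, 14.80, 14.80, 29.60, 14.80, 44.40]
χ² = (36−29.60)²/29.60 + (38−14.80)²/14.80 + (15−14.80)²/14.80 + (17−29.60)²/29.60 + (12−14.80)²/14.80 + (30−44.40)²/44.40 = 48.3176
df = 5

test statistic = 48.318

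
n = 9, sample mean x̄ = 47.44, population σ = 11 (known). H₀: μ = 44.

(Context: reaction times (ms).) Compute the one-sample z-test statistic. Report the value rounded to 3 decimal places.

SE = σ/√n = 11/√9 = 3.6667
z = (x̄−μ₀)/SE = (47.44−44)/3.6667 = 0.9382

test statistic = 0.938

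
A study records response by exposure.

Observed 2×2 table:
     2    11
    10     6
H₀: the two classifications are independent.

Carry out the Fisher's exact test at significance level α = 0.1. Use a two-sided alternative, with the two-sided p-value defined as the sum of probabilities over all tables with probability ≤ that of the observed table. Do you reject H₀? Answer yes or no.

reject H₀: yes

Margins: r₁=13, r₂=16, c₁=12, c₂=17, n=29
p_obs = C(13,2)·C(16,10)/C(29,12); sum pmf over tables with pmf ≤ p_obs
p-value (two-sided) = 0.02157
At α=0.1: p < α → reject H₀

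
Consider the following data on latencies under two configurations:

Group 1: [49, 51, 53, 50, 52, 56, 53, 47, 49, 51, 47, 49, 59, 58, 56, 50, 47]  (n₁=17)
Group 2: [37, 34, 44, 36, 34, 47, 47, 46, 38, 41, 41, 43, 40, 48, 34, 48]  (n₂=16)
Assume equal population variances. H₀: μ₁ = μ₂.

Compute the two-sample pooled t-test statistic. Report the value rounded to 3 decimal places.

x̄₁=51.588, s₁=3.776, n₁=17
x̄₂=41.125, s₂=5.201, n₂=16
s_p² = [16·3.776² + 15·5.201²]/31 = 20.4473
SE = √(s_p²·(1/17+1/16)) = 1.5750
t = (51.588−41.125)/1.5750 = 6.6432
df = 31

test statistic = 6.643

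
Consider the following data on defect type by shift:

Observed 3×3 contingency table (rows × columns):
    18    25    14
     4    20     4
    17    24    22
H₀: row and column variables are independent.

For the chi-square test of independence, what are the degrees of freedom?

degrees of freedom = 4

df = (r−1)(c−1) = (3−1)·(3−1) = 4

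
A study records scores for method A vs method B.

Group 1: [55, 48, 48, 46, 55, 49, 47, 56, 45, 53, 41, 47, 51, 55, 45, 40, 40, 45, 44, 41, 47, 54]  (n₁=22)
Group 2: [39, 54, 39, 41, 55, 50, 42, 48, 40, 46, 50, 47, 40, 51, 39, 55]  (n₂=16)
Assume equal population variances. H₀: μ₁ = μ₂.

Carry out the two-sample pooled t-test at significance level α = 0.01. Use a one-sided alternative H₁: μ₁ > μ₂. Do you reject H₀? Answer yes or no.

reject H₀: no

x̄₁=47.818, s₁=5.151, n₁=22
x̄₂=46.000, s₂=6.044, n₂=16
s_p² = [21·5.151² + 15·6.044²]/36 = 30.7020
SE = √(s_p²·(1/22+1/16)) = 1.8206
t = (47.818−46.000)/1.8206 = 0.9987
df = 36
p-value (one-sided, H₁ greater) = 0.16230
At α=0.01: p ≥ α → fail to reject H₀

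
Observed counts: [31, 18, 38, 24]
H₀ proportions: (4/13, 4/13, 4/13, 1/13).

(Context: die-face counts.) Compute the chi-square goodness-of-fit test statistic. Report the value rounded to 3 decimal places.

n = 111; E_i = n·p_i = [34.15, 34.15, 34.15, 8.54]
χ² = (31−34.15)²/34.15 + (18−34.15)²/34.15 + (38−34.15)²/34.15 + (24−8.54)²/8.54 = 36.3626
df = 3

test statistic = 36.363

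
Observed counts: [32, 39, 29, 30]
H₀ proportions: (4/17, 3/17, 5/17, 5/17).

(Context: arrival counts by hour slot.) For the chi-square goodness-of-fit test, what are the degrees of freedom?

degrees of freedom = 3

df = k − 1 = 4 − 1 = 3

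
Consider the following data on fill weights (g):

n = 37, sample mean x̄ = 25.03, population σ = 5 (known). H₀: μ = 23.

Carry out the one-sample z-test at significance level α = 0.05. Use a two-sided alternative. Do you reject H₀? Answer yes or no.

reject H₀: yes

SE = σ/√n = 5/√37 = 0.8220
z = (x̄−μ₀)/SE = (25.03−23)/0.8220 = 2.4696
p-value (two-sided) = 0.01353
At α=0.05: p < α → reject H₀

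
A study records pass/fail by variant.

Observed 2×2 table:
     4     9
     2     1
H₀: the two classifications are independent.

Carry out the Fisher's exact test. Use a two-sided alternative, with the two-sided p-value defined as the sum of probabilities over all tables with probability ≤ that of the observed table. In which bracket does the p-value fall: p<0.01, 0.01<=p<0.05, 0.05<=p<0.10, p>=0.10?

Margins: r₁=13, r₂=3, c₁=6, c₂=10, n=16
p_obs = C(13,4)·C(3,2)/C(16,6); sum pmf over tables with pmf ≤ p_obs
p-value (two-sided) = 0.51786
→ bracket: p>=0.10

p-value bracket: p>=0.10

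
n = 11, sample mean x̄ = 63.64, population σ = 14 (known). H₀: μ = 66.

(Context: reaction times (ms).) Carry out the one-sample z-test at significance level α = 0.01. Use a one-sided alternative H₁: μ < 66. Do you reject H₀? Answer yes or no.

reject H₀: no

SE = σ/√n = 14/√11 = 4.2212
z = (x̄−μ₀)/SE = (63.64−66)/4.2212 = -0.5591
p-value (one-sided, H₁ less) = 0.28805
At α=0.01: p ≥ α → fail to reject H₀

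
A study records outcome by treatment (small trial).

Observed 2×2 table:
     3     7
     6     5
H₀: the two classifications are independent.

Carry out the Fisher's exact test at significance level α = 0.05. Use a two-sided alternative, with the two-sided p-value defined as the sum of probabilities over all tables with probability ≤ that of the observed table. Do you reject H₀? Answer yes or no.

Margins: r₁=10, r₂=11, c₁=9, c₂=12, n=21
p_obs = C(10,3)·C(11,6)/C(21,9); sum pmf over tables with pmf ≤ p_obs
p-value (two-sided) = 0.38700
At α=0.05: p ≥ α → fail to reject H₀

reject H₀: no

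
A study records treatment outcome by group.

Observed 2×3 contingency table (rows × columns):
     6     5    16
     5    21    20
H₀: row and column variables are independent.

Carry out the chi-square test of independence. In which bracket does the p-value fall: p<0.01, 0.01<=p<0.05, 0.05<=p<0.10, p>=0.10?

Row totals [27, 46], col totals [11, 26, 36], n=73
χ² = (6−4.07)²/4.07 + (5−9.62)²/9.62 + (16−13.32)²/13.32 + (5−6.93)²/6.93 + (21−16.38)²/16.38 + (20−22.68)²/22.68 = 5.8313
df = 2
p-value (upper-tail) = 0.05417
→ bracket: 0.05<=p<0.10

p-value bracket: 0.05<=p<0.10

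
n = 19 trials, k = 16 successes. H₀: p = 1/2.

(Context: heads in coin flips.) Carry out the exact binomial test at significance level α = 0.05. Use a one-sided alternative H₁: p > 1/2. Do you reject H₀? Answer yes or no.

Exact binomial: n=19, k=16, p₀=1/2=0.5000
P(X≥16) from Σ C(n,i)·p₀^i·(1−p₀)^(n−i)
p-value (one-sided, H₁ greater) = 0.00221
At α=0.05: p < α → reject H₀

reject H₀: yes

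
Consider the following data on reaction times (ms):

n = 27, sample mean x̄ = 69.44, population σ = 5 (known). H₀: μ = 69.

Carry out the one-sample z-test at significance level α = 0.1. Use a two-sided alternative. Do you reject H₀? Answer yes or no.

SE = σ/√n = 5/√27 = 0.9623
z = (x̄−μ₀)/SE = (69.44−69)/0.9623 = 0.4573
p-value (two-sided) = 0.64748
At α=0.1: p ≥ α → fail to reject H₀

reject H₀: no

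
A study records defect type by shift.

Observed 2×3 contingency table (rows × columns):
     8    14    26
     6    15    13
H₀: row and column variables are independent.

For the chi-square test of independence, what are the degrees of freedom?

degrees of freedom = 2

df = (r−1)(c−1) = (2−1)·(3−1) = 2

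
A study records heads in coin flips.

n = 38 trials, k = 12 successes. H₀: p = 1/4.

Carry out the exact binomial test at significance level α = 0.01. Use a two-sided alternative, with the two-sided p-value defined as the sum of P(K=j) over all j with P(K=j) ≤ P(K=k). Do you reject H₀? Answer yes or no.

reject H₀: no

Exact binomial: n=38, k=12, p₀=1/4=0.2500
P(X=j) = C(n,j)·p₀^j·(1−p₀)^(n−j); p = Σ P(X=j) over j with P(X=j) ≤ P(X=12)
p-value (two-sided) = 0.35093
At α=0.01: p ≥ α → fail to reject H₀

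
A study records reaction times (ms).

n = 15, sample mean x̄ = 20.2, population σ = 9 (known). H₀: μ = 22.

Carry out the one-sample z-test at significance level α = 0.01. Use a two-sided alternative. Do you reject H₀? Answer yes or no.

reject H₀: no

SE = σ/√n = 9/√15 = 2.3238
z = (x̄−μ₀)/SE = (20.2−22)/2.3238 = -0.7746
p-value (two-sided) = 0.43858
At α=0.01: p ≥ α → fail to reject H₀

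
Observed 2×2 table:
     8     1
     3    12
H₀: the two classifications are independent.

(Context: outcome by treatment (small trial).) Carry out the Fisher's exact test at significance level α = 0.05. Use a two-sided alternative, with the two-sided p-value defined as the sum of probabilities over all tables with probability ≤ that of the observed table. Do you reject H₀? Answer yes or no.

reject H₀: yes

Margins: r₁=9, r₂=15, c₁=11, c₂=13, n=24
p_obs = C(9,8)·C(15,3)/C(24,11); sum pmf over tables with pmf ≤ p_obs
p-value (two-sided) = 0.00223
At α=0.05: p < α → reject H₀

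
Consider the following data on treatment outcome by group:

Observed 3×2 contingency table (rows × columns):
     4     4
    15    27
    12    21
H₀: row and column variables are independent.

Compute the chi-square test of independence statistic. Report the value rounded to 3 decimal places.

Row totals [8, 42, 33], col totals [31, 52], n=83
χ² = (4−2.99)²/2.99 + (4−5.01)²/5.01 + (15−15.69)²/15.69 + (27−26.31)²/26.31 + (12−12.33)²/12.33 + (21−20.67)²/20.67 = 0.6088
df = 2

test statistic = 0.609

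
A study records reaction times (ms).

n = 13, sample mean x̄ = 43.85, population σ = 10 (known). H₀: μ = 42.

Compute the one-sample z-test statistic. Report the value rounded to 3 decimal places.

SE = σ/√n = 10/√13 = 2.7735
z = (x̄−μ₀)/SE = (43.85−42)/2.7735 = 0.6670

test statistic = 0.667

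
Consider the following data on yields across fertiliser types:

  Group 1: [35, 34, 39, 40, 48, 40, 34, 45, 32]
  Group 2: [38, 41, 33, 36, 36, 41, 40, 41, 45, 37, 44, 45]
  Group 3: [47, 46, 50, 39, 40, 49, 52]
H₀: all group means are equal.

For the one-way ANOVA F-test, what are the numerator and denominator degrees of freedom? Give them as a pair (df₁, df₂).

degrees of freedom = [2, 25]

k = 3 groups, N = 28 total
df = (k−1, N−k) = (3−1, 28−3) = (2, 25)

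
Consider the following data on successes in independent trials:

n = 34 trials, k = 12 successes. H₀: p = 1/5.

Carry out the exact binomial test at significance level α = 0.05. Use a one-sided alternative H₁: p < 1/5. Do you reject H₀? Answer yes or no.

Exact binomial: n=34, k=12, p₀=1/5=0.2000
P(X≤12) from Σ C(n,i)·p₀^i·(1−p₀)^(n−i)
p-value (one-sided, H₁ less) = 0.98913
At α=0.05: p ≥ α → fail to reject H₀

reject H₀: no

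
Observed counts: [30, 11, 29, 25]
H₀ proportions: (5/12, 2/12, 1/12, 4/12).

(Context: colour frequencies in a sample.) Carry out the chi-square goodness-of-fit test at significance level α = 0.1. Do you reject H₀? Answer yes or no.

n = 95; E_i = n·p_i = [39.58, 15.83, 7.92, 31.67]
χ² = (30−39.58)²/39.58 + (11−15.83)²/15.83 + (29−7.92)²/7.92 + (25−31.67)²/31.67 = 61.3474
df = 3
p-value (upper-tail) = 0.00000
At α=0.1: p < α → reject H₀

reject H₀: yes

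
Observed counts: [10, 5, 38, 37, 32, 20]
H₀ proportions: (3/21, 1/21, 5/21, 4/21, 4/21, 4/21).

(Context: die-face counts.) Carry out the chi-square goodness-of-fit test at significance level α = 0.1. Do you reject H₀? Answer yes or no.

n = 142; E_i = n·p_i = [20.29, 6.76, 33.81, 27.05, 27.05, 27.05]
χ² = (10−20.29)²/20.29 + (5−6.76)²/6.76 + (38−33.81)²/33.81 + (37−27.05)²/27.05 + (32−27.05)²/27.05 + (20−27.05)²/27.05 = 12.5989
df = 5
p-value (upper-tail) = 0.02744
At α=0.1: p < α → reject H₀

reject H₀: yes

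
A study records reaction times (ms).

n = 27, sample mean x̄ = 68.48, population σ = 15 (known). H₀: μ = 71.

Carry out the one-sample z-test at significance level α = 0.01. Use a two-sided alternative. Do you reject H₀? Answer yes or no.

reject H₀: no

SE = σ/√n = 15/√27 = 2.8868
z = (x̄−μ₀)/SE = (68.48−71)/2.8868 = -0.8730
p-value (two-sided) = 0.38269
At α=0.01: p ≥ α → fail to reject H₀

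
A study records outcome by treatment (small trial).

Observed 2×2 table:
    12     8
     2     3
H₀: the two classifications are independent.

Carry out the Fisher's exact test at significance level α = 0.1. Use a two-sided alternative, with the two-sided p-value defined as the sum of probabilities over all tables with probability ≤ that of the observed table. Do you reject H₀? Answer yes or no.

reject H₀: no

Margins: r₁=20, r₂=5, c₁=14, c₂=11, n=25
p_obs = C(20,12)·C(5,2)/C(25,14); sum pmf over tables with pmf ≤ p_obs
p-value (two-sided) = 0.62319
At α=0.1: p ≥ α → fail to reject H₀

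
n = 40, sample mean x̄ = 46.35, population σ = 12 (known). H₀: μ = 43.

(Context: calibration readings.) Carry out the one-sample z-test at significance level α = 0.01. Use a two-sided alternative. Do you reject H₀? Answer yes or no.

SE = σ/√n = 12/√40 = 1.8974
z = (x̄−μ₀)/SE = (46.35−43)/1.8974 = 1.7656
p-value (two-sided) = 0.07746
At α=0.01: p ≥ α → fail to reject H₀

reject H₀: no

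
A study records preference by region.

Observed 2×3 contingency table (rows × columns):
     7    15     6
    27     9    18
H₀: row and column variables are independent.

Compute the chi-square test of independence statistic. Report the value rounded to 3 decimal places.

Row totals [28, 54], col totals [34, 24, 24], n=82
χ² = (7−11.61)²/11.61 + (15−8.20)²/8.20 + (6−8.20)²/8.20 + (27−22.39)²/22.39 + (9−15.80)²/15.80 + (18−15.80)²/15.80 = 12.2526
df = 2

test statistic = 12.253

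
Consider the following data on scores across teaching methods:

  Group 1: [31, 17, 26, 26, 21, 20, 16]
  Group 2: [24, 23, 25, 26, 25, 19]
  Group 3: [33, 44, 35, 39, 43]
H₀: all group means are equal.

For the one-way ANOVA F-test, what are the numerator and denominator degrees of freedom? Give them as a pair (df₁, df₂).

degrees of freedom = [2, 15]

k = 3 groups, N = 18 total
df = (k−1, N−k) = (3−1, 18−3) = (2, 15)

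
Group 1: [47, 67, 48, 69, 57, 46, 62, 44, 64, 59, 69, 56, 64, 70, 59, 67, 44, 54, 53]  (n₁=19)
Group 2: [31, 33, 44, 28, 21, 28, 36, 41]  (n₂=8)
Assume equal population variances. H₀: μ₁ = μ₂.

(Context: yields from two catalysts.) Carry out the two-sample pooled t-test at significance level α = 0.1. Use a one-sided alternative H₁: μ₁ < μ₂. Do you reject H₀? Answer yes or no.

x̄₁=57.842, s₁=8.946, n₁=19
x̄₂=32.750, s₂=7.479, n₂=8
s_p² = [18·8.946² + 7·7.479²]/25 = 73.2811
SE = √(s_p²·(1/19+1/8)) = 3.6079
t = (57.842−32.750)/3.6079 = 6.9547
df = 25
p-value (one-sided, H₁ less) = 1.00000
At α=0.1: p ≥ α → fail to reject H₀

reject H₀: no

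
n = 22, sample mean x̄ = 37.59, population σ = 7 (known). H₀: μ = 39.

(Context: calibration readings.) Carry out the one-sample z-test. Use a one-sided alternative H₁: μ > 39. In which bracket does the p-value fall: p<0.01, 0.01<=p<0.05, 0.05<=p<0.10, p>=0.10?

p-value bracket: p>=0.10

SE = σ/√n = 7/√22 = 1.4924
z = (x̄−μ₀)/SE = (37.59−39)/1.4924 = -0.9448
p-value (one-sided, H₁ greater) = 0.82762
→ bracket: p>=0.10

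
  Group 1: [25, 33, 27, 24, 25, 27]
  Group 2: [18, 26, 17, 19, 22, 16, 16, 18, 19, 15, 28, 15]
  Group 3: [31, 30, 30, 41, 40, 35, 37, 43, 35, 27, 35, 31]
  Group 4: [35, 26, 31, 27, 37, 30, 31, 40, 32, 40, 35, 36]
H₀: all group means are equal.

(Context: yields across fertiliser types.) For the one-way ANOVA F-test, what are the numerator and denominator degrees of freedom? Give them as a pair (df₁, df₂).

degrees of freedom = [3, 38]

k = 4 groups, N = 42 total
df = (k−1, N−k) = (4−1, 42−4) = (3, 38)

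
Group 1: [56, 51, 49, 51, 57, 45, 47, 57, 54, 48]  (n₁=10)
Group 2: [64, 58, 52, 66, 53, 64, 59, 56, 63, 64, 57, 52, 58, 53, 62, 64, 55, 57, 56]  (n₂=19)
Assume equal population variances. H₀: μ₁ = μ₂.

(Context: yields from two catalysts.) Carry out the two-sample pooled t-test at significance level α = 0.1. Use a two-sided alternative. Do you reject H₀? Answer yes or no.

x̄₁=51.500, s₁=4.327, n₁=10
x̄₂=58.579, s₂=4.623, n₂=19
s_p² = [9·4.327² + 18·4.623²]/27 = 20.4864
SE = √(s_p²·(1/10+1/19)) = 1.7683
t = (51.500−58.579)/1.7683 = -4.0033
df = 27
p-value (two-sided) = 0.00044
At α=0.1: p < α → reject H₀

reject H₀: yes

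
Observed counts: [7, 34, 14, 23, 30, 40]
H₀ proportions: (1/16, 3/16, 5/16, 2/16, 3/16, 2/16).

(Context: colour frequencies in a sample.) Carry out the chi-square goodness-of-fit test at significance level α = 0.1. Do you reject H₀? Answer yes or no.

reject H₀: yes

n = 148; E_i = n·p_i = [9.25, 27.75, 46.25, 18.50, 27.75, 18.50]
χ² = (7−9.25)²/9.25 + (34−27.75)²/27.75 + (14−46.25)²/46.25 + (23−18.50)²/18.50 + (30−27.75)²/27.75 + (40−18.50)²/18.50 = 50.7063
df = 5
p-value (upper-tail) = 0.00000
At α=0.1: p < α → reject H₀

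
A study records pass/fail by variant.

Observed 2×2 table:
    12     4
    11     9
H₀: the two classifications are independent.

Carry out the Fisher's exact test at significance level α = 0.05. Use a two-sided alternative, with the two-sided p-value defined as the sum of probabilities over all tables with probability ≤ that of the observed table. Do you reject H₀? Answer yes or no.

reject H₀: no

Margins: r₁=16, r₂=20, c₁=23, c₂=13, n=36
p_obs = C(16,12)·C(20,11)/C(36,23); sum pmf over tables with pmf ≤ p_obs
p-value (two-sided) = 0.30135
At α=0.05: p ≥ α → fail to reject H₀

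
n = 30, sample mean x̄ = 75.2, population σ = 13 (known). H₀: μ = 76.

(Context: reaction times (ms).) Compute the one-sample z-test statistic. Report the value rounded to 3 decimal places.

test statistic = -0.337

SE = σ/√n = 13/√30 = 2.3735
z = (x̄−μ₀)/SE = (75.2−76)/2.3735 = -0.3371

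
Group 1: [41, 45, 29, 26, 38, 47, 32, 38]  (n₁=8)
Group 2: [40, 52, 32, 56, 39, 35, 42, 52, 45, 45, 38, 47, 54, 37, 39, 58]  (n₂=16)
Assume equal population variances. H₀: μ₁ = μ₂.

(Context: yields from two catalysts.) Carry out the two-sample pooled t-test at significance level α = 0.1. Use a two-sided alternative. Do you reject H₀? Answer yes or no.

reject H₀: yes

x̄₁=37.000, s₁=7.483, n₁=8
x̄₂=44.438, s₂=7.983, n₂=16
s_p² = [7·7.483² + 15·7.983²]/22 = 61.2699
SE = √(s_p²·(1/8+1/16)) = 3.3894
t = (37.000−44.438)/3.3894 = -2.1943
df = 22
p-value (two-sided) = 0.03906
At α=0.1: p < α → reject H₀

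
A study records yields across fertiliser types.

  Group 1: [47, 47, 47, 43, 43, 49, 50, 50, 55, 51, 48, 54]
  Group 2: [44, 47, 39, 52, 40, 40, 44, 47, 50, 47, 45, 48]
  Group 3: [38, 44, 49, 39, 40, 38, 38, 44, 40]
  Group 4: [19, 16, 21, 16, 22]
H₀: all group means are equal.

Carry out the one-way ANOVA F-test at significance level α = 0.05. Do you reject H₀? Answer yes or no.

Group means [48.67, 45.25, 41.11, 18.80], grand mean 41.868
SSB = Σnᵢ(x̄ᵢ−x̄)² = 3357.737; SSW = ΣΣ(x−x̄ᵢ)² = 478.606
MSB = 3357.737/3 = 1119.2455; MSW = 478.606/34 = 14.0766
F = MSB/MSW = 79.5109
df = (3, 34)
p-value (upper-tail) = 0.00000
At α=0.05: p < α → reject H₀

reject H₀: yes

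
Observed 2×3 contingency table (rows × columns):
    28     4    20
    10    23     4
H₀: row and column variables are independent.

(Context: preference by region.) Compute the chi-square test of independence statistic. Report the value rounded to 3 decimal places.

Row totals [52, 37], col totals [38, 27, 24], n=89
χ² = (28−22.20)²/22.20 + (4−15.78)²/15.78 + (20−14.02)²/14.02 + (10−15.80)²/15.80 + (23−11.22)²/11.22 + (4−9.98)²/9.98 = 30.9134
df = 2

test statistic = 30.913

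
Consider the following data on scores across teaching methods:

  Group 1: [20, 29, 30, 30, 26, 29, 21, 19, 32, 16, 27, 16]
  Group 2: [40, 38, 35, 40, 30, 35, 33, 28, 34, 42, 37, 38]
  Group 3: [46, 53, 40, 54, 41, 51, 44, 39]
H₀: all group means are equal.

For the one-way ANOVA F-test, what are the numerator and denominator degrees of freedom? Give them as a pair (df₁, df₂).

degrees of freedom = [2, 29]

k = 3 groups, N = 32 total
df = (k−1, N−k) = (3−1, 32−3) = (2, 29)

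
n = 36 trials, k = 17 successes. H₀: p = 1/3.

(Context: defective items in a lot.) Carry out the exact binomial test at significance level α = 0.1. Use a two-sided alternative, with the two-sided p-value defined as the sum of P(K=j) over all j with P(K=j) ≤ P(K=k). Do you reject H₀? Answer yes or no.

reject H₀: no

Exact binomial: n=36, k=17, p₀=1/3=0.3333
P(X=j) = C(n,j)·p₀^j·(1−p₀)^(n−j); p = Σ P(X=j) over j with P(X=j) ≤ P(X=17)
p-value (two-sided) = 0.10974
At α=0.1: p ≥ α → fail to reject H₀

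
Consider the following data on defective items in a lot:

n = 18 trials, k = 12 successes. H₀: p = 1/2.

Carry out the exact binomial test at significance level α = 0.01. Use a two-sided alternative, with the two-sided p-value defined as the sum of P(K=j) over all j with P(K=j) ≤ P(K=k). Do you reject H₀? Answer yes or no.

Exact binomial: n=18, k=12, p₀=1/2=0.5000
P(X=j) = C(n,j)·p₀^j·(1−p₀)^(n−j); p = Σ P(X=j) over j with P(X=j) ≤ P(X=12)
p-value (two-sided) = 0.23788
At α=0.01: p ≥ α → fail to reject H₀

reject H₀: no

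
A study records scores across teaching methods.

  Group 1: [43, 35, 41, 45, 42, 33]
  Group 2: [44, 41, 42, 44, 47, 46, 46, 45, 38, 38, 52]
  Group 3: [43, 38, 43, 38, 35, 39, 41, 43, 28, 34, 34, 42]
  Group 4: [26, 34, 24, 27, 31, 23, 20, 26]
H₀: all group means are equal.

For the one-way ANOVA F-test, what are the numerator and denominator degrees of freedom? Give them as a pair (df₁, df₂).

degrees of freedom = [3, 33]

k = 4 groups, N = 37 total
df = (k−1, N−k) = (4−1, 37−4) = (3, 33)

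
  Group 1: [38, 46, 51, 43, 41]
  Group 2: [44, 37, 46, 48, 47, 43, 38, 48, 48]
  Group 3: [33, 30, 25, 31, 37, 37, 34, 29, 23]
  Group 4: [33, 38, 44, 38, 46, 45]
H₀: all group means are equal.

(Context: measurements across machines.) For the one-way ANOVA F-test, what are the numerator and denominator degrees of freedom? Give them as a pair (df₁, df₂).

k = 4 groups, N = 29 total
df = (k−1, N−k) = (4−1, 29−4) = (3, 25)

degrees of freedom = [3, 25]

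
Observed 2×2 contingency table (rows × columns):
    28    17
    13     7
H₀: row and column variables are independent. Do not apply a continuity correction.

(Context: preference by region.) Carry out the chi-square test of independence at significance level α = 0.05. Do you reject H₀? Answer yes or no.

Row totals [45, 20], col totals [41, 24], n=65
χ² = (28−28.38)²/28.38 + (17−16.62)²/16.62 + (13−12.62)²/12.62 + (7−7.38)²/7.38 = 0.0459
df = 1
p-value (upper-tail) = 0.83041
At α=0.05: p ≥ α → fail to reject H₀

reject H₀: no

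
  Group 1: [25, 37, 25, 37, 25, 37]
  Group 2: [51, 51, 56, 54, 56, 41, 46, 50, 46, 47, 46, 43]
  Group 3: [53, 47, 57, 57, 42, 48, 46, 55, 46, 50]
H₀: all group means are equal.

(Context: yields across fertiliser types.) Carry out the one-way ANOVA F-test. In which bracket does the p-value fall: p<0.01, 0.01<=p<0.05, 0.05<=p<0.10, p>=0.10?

Group means [31.00, 48.92, 50.10], grand mean 45.500
SSB = Σnᵢ(x̄ᵢ−x̄)² = 1613.183; SSW = ΣΣ(x−x̄ᵢ)² = 719.817
MSB = 1613.183/2 = 806.5917; MSW = 719.817/25 = 28.7927
F = MSB/MSW = 28.0138
df = (2, 25)
p-value (upper-tail) = 0.00000
→ bracket: p<0.01

p-value bracket: p<0.01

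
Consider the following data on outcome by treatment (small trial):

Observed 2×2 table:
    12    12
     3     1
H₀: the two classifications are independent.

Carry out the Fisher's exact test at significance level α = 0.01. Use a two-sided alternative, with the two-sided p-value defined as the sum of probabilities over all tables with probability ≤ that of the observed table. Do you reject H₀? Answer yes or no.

Margins: r₁=24, r₂=4, c₁=15, c₂=13, n=28
p_obs = C(24,12)·C(4,3)/C(28,15); sum pmf over tables with pmf ≤ p_obs
p-value (two-sided) = 0.60000
At α=0.01: p ≥ α → fail to reject H₀

reject H₀: no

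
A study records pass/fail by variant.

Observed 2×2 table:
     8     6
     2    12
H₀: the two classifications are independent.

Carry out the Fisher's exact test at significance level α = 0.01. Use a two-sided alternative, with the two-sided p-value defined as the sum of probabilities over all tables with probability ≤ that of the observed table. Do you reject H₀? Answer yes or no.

Margins: r₁=14, r₂=14, c₁=10, c₂=18, n=28
p_obs = C(14,8)·C(14,2)/C(28,10); sum pmf over tables with pmf ≤ p_obs
p-value (two-sided) = 0.04607
At α=0.01: p ≥ α → fail to reject H₀

reject H₀: no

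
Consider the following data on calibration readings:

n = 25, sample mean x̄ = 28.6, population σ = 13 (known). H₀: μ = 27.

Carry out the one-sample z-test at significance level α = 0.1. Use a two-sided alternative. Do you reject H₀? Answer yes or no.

reject H₀: no

SE = σ/√n = 13/√25 = 2.6000
z = (x̄−μ₀)/SE = (28.6−27)/2.6000 = 0.6154
p-value (two-sided) = 0.53830
At α=0.1: p ≥ α → fail to reject H₀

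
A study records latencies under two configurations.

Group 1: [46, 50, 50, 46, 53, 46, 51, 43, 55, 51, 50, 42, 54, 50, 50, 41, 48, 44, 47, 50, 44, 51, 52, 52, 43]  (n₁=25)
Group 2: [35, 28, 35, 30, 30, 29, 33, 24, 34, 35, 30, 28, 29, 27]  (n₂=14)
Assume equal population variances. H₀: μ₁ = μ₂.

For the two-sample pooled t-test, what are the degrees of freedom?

degrees of freedom = 37

df = n₁ + n₂ − 2 = 25 + 14 − 2 = 37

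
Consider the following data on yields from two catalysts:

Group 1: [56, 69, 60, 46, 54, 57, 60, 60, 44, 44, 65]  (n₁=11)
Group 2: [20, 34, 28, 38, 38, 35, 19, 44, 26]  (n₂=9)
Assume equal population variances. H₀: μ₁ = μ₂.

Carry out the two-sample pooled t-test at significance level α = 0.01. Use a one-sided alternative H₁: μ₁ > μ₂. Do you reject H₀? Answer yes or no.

x̄₁=55.909, s₁=8.312, n₁=11
x̄₂=31.333, s₂=8.588, n₂=9
s_p² = [10·8.312² + 8·8.588²]/18 = 71.1616
SE = √(s_p²·(1/11+1/9)) = 3.7916
t = (55.909−31.333)/3.7916 = 6.4817
df = 18
p-value (one-sided, H₁ greater) = 0.00000
At α=0.01: p < α → reject H₀

reject H₀: yes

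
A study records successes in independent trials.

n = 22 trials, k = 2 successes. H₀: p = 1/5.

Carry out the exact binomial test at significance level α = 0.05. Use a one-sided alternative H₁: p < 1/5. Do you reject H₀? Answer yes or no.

reject H₀: no

Exact binomial: n=22, k=2, p₀=1/5=0.2000
P(X≤2) from Σ C(n,i)·p₀^i·(1−p₀)^(n−i)
p-value (one-sided, H₁ less) = 0.15449
At α=0.05: p ≥ α → fail to reject H₀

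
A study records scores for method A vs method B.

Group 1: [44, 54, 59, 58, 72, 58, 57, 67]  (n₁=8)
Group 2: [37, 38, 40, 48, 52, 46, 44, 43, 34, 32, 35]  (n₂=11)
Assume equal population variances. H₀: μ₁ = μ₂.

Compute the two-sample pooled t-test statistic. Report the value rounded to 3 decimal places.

x̄₁=58.625, s₁=8.348, n₁=8
x̄₂=40.818, s₂=6.322, n₂=11
s_p² = [7·8.348² + 10·6.322²]/17 = 52.2066
SE = √(s_p²·(1/8+1/11)) = 3.3574
t = (58.625−40.818)/3.3574 = 5.3038
df = 17

test statistic = 5.304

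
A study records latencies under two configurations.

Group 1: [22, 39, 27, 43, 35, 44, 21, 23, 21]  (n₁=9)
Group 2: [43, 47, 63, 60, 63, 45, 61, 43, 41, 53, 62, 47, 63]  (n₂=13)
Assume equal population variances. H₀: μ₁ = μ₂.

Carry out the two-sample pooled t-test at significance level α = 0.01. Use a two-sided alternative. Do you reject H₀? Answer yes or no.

x̄₁=30.556, s₁=9.697, n₁=9
x̄₂=53.154, s₂=9.008, n₂=13
s_p² = [8·9.697² + 12·9.008²]/20 = 86.2957
SE = √(s_p²·(1/9+1/13)) = 4.0282
t = (30.556−53.154)/4.0282 = -5.6100
df = 20
p-value (two-sided) = 0.00002
At α=0.01: p < α → reject H₀

reject H₀: yes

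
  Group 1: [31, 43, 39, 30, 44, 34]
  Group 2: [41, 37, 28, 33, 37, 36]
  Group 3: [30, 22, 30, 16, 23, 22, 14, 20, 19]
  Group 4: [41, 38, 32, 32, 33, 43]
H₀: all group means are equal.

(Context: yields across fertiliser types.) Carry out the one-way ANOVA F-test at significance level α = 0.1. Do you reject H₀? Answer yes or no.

reject H₀: yes

Group means [36.83, 35.33, 21.78, 36.50], grand mean 31.407
SSB = Σnᵢ(x̄ᵢ−x̄)² = 1259.296; SSW = ΣΣ(x−x̄ᵢ)² = 639.222
MSB = 1259.296/3 = 419.7654; MSW = 639.222/23 = 27.7923
F = MSB/MSW = 15.1037
df = (3, 23)
p-value (upper-tail) = 0.00001
At α=0.1: p < α → reject H₀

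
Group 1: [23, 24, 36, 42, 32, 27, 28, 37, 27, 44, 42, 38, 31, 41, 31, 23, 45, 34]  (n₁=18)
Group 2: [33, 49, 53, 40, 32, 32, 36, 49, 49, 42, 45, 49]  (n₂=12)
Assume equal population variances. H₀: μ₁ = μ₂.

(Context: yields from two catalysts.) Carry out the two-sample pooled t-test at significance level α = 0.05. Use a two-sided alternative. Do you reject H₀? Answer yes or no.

reject H₀: yes

x̄₁=33.611, s₁=7.366, n₁=18
x̄₂=42.417, s₂=7.657, n₂=12
s_p² = [17·7.366² + 11·7.657²]/28 = 55.9712
SE = √(s_p²·(1/18+1/12)) = 2.7882
t = (33.611−42.417)/2.7882 = -3.1582
df = 28
p-value (two-sided) = 0.00378
At α=0.05: p < α → reject H₀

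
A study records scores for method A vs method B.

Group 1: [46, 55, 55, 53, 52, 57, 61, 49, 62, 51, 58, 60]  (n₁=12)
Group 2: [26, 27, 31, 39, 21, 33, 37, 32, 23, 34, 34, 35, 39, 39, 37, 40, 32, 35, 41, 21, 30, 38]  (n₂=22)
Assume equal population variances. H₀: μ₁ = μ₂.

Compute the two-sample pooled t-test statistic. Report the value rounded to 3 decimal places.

x̄₁=54.917, s₁=4.944, n₁=12
x̄₂=32.909, s₂=6.078, n₂=22
s_p² = [11·4.944² + 21·6.078²]/32 = 32.6480
SE = √(s_p²·(1/12+1/22)) = 2.0505
t = (54.917−32.909)/2.0505 = 10.7326
df = 32

test statistic = 10.733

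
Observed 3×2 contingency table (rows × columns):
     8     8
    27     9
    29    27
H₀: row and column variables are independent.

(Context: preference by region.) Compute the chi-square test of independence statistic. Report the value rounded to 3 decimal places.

test statistic = 5.558

Row totals [16, 36, 56], col totals [64, 44], n=108
χ² = (8−9.48)²/9.48 + (8−6.52)²/6.52 + (27−21.33)²/21.33 + (9−14.67)²/14.67 + (29−33.19)²/33.19 + (27−22.81)²/22.81 = 5.5583
df = 2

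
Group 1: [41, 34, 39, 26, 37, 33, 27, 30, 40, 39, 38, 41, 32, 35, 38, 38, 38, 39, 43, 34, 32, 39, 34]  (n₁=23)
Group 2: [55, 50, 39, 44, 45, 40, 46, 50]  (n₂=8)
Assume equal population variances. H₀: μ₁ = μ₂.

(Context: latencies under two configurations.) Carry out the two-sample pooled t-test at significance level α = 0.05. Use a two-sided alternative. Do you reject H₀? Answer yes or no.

reject H₀: yes

x̄₁=35.957, s₁=4.467, n₁=23
x̄₂=46.125, s₂=5.384, n₂=8
s_p² = [22·4.467² + 7·5.384²]/29 = 22.1321
SE = √(s_p²·(1/23+1/8)) = 1.9310
t = (35.957−46.125)/1.9310 = -5.2659
df = 29
p-value (two-sided) = 0.00001
At α=0.05: p < α → reject H₀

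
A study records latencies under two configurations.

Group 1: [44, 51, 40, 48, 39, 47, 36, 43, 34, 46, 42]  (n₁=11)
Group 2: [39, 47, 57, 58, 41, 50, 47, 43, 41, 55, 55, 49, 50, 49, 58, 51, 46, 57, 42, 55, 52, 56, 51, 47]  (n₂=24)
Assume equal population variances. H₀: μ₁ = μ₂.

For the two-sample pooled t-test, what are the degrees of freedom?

degrees of freedom = 33

df = n₁ + n₂ − 2 = 11 + 24 − 2 = 33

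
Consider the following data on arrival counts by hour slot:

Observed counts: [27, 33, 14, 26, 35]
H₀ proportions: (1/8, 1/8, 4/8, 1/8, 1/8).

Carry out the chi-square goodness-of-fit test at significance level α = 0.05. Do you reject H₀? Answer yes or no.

reject H₀: yes

n = 135; E_i = n·p_i = [16.88, 16.88, 67.50, 16.88, 16.88]
χ² = (27−16.88)²/16.88 + (33−16.88)²/16.88 + (14−67.50)²/67.50 + (26−16.88)²/16.88 + (35−16.88)²/16.88 = 88.2889
df = 4
p-value (upper-tail) = 0.00000
At α=0.05: p < α → reject H₀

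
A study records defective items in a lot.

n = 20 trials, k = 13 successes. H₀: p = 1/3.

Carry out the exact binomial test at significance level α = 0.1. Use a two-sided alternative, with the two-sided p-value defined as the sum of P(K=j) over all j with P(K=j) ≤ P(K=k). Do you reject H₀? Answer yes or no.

reject H₀: yes

Exact binomial: n=20, k=13, p₀=1/3=0.3333
P(X=j) = C(n,j)·p₀^j·(1−p₀)^(n−j); p = Σ P(X=j) over j with P(X=j) ≤ P(X=13)
p-value (two-sided) = 0.00403
At α=0.1: p < α → reject H₀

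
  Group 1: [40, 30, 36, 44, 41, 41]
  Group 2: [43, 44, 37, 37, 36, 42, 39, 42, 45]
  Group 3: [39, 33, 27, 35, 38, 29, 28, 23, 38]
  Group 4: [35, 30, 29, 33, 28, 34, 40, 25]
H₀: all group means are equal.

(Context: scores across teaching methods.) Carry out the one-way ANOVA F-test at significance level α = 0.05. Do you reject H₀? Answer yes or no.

reject H₀: yes

Group means [38.67, 40.56, 32.22, 31.75], grand mean 35.656
SSB = Σnᵢ(x̄ᵢ−x̄)² = 498.608; SSW = ΣΣ(x−x̄ᵢ)² = 630.611
MSB = 498.608/3 = 166.2025; MSW = 630.611/28 = 22.5218
F = MSB/MSW = 7.3796
df = (3, 28)
p-value (upper-tail) = 0.00086
At α=0.05: p < α → reject H₀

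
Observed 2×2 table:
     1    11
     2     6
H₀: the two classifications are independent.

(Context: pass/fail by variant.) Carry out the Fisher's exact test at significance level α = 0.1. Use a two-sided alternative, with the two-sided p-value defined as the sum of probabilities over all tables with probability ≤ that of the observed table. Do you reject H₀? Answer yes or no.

Margins: r₁=12, r₂=8, c₁=3, c₂=17, n=20
p_obs = C(12,1)·C(8,2)/C(20,3); sum pmf over tables with pmf ≤ p_obs
p-value (two-sided) = 0.53684
At α=0.1: p ≥ α → fail to reject H₀

reject H₀: no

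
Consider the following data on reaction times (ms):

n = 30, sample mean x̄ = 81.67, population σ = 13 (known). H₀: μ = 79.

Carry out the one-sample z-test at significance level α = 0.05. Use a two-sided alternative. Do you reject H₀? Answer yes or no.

reject H₀: no

SE = σ/√n = 13/√30 = 2.3735
z = (x̄−μ₀)/SE = (81.67−79)/2.3735 = 1.1249
p-value (two-sided) = 0.26062
At α=0.05: p ≥ α → fail to reject H₀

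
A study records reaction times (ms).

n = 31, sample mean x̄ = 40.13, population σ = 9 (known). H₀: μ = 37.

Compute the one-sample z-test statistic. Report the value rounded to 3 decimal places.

SE = σ/√n = 9/√31 = 1.6164
z = (x̄−μ₀)/SE = (40.13−37)/1.6164 = 1.9363

test statistic = 1.936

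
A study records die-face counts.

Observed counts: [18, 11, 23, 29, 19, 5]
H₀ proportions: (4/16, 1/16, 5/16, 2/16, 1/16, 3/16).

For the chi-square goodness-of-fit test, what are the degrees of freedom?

df = k − 1 = 6 − 1 = 5

degrees of freedom = 5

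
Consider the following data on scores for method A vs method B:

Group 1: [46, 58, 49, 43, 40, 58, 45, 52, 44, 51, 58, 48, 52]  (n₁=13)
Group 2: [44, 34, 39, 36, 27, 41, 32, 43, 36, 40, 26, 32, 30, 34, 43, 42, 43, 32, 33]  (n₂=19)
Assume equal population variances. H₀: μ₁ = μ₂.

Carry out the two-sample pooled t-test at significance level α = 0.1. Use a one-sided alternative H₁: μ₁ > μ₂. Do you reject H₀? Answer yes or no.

x̄₁=49.538, s₁=5.981, n₁=13
x̄₂=36.158, s₂=5.669, n₂=19
s_p² = [12·5.981² + 18·5.669²]/30 = 33.5919
SE = √(s_p²·(1/13+1/19)) = 2.0861
t = (49.538−36.158)/2.0861 = 6.4140
df = 30
p-value (one-sided, H₁ greater) = 0.00000
At α=0.1: p < α → reject H₀

reject H₀: yes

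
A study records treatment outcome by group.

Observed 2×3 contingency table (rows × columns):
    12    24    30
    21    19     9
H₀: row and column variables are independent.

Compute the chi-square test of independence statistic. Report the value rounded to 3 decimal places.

test statistic = 12.095

Row totals [66, 49], col totals [33, 43, 39], n=115
χ² = (12−18.94)²/18.94 + (24−24.68)²/24.68 + (30−22.38)²/22.38 + (21−14.06)²/14.06 + (19−18.32)²/18.32 + (9−16.62)²/16.62 = 12.0949
df = 2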